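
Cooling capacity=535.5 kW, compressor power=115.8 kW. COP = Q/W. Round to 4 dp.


COP = 535.5 / 115.8 = 4.6244

4.6244


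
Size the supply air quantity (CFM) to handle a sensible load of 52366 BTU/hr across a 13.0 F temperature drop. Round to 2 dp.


CFM = 52366 / (1.08 * 13.0) = 3729.77

3729.77 CFM


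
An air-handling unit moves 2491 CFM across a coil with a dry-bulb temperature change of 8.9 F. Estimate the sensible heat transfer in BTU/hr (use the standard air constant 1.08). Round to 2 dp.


Q = 1.08 * 2491 * 8.9 = 23943.49 BTU/hr

23943.49 BTU/hr


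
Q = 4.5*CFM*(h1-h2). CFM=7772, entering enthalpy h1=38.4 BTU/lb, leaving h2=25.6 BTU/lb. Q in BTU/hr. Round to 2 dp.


Q = 4.5 * 7772 * (38.4 - 25.6) = 447667.20 BTU/hr

447667.20 BTU/hr


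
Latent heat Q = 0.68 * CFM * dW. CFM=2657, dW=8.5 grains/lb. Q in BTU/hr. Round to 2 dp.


Q = 0.68 * 2657 * 8.5 = 15357.46 BTU/hr

15357.46 BTU/hr


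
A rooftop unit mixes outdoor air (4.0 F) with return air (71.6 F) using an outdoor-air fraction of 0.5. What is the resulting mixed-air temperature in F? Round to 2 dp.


T_mix = 0.5*4.0 + 0.5*71.6 = 37.80 F

37.80 F


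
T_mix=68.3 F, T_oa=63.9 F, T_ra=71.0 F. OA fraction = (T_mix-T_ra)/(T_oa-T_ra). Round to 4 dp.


frac = (68.3 - 71.0) / (63.9 - 71.0) = 0.3803

0.3803


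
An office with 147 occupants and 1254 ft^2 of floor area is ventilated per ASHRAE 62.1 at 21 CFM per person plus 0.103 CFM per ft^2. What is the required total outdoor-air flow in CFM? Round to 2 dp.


Total = 147*21 + 1254*0.103 = 3216.16 CFM

3216.16 CFM


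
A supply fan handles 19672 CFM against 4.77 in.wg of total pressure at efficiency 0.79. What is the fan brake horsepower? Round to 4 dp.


BHP = 19672 * 4.77 / (6356 * 0.79) = 18.6877 hp

18.6877 hp


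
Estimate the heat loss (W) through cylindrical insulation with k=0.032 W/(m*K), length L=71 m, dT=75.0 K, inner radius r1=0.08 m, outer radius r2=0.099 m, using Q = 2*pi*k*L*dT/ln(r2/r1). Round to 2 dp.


Q = 2*pi*0.032*71*75.0/ln(0.099/0.08) = 5024.35 W

5024.35 W


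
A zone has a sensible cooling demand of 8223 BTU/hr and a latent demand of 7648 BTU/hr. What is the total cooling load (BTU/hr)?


Qt = 8223 + 7648 = 15871 BTU/hr

15871 BTU/hr


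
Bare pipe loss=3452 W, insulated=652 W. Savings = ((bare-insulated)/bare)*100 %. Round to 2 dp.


Savings = ((3452-652)/3452)*100 = 81.11 %

81.11 %


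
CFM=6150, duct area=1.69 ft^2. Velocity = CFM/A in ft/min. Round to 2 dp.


V = 6150 / 1.69 = 3639.05 ft/min

3639.05 ft/min


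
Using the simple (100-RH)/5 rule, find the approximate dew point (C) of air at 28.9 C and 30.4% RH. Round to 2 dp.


Td = 28.9 - (100-30.4)/5 = 14.98 C

14.98 C


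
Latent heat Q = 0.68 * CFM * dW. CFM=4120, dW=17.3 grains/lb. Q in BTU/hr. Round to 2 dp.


Q = 0.68 * 4120 * 17.3 = 48467.68 BTU/hr

48467.68 BTU/hr


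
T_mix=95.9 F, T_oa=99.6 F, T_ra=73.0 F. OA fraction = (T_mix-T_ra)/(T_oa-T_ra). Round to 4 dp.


frac = (95.9 - 73.0) / (99.6 - 73.0) = 0.8609

0.8609


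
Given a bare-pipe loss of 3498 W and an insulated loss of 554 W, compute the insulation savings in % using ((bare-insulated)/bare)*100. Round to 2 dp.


Savings = ((3498-554)/3498)*100 = 84.16 %

84.16 %


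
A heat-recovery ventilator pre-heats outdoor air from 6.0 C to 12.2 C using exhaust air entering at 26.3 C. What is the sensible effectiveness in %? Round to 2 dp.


eff = (12.2-6.0)/(26.3-6.0)*100 = 30.54 %

30.54 %


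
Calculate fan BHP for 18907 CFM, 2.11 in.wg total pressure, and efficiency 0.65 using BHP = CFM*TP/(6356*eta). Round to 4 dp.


BHP = 18907 * 2.11 / (6356 * 0.65) = 9.6562 hp

9.6562 hp


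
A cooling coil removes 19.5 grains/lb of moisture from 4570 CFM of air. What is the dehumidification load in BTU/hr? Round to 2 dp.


Q = 0.68 * 4570 * 19.5 = 60598.20 BTU/hr

60598.20 BTU/hr


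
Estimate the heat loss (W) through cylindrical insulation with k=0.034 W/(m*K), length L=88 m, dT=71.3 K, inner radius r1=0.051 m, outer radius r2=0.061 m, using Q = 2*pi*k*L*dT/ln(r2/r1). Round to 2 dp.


Q = 2*pi*0.034*88*71.3/ln(0.061/0.051) = 7486.19 W

7486.19 W


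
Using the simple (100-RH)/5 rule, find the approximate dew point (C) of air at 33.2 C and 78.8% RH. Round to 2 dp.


Td = 33.2 - (100-78.8)/5 = 28.96 C

28.96 C


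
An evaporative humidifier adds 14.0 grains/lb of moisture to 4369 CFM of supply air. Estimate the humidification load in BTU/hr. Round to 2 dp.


Q = 0.68 * 4369 * 14.0 = 41592.88 BTU/hr

41592.88 BTU/hr


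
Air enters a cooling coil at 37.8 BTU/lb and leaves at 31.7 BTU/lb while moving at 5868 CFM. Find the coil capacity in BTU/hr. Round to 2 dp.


Q = 4.5 * 5868 * (37.8 - 31.7) = 161076.60 BTU/hr

161076.60 BTU/hr


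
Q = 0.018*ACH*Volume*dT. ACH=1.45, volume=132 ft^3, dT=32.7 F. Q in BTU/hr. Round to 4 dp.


Q = 0.018 * 1.45 * 132 * 32.7 = 112.6580 BTU/hr

112.6580 BTU/hr


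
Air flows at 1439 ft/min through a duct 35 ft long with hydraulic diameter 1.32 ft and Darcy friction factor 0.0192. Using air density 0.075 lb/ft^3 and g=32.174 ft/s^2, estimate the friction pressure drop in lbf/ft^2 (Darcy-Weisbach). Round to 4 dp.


v_fps = 1439/60 = 23.9833 ft/s
dp = 0.0192*(35/1.32)*0.075*23.9833^2/(2*32.174) = 0.3413 lbf/ft^2

0.3413 lbf/ft^2


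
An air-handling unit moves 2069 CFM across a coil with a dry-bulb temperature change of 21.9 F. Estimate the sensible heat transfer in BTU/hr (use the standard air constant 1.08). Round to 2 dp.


Q = 1.08 * 2069 * 21.9 = 48935.99 BTU/hr

48935.99 BTU/hr


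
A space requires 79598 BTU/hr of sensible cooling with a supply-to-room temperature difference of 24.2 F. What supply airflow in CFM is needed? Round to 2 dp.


CFM = 79598 / (1.08 * 24.2) = 3045.53

3045.53 CFM


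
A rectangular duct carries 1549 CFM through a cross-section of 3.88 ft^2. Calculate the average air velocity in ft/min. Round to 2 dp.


V = 1549 / 3.88 = 399.23 ft/min

399.23 ft/min


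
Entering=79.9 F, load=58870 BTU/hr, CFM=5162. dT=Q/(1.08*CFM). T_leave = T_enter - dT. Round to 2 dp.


dT = 58870/(1.08*5162) = 10.5597
T_leave = 79.9 - 10.5597 = 69.34 F

69.34 F


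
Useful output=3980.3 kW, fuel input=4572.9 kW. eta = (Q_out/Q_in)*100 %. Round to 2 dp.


eta = (3980.3/4572.9)*100 = 87.04 %

87.04 %


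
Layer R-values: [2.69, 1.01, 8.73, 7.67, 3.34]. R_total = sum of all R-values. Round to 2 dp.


R_total = 2.69 + 1.01 + 8.73 + 7.67 + 3.34 = 23.44

23.44


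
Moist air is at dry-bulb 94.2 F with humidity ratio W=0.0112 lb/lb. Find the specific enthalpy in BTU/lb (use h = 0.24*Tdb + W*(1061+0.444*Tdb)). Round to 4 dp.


h = 0.24*94.2 + 0.0112*(1061+0.444*94.2) = 34.9596 BTU/lb

34.9596 BTU/lb


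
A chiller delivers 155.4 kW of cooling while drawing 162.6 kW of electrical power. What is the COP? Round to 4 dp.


COP = 155.4 / 162.6 = 0.9557

0.9557


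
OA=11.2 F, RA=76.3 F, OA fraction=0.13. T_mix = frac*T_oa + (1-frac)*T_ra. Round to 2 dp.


T_mix = 0.13*11.2 + 0.87*76.3 = 67.84 F

67.84 F


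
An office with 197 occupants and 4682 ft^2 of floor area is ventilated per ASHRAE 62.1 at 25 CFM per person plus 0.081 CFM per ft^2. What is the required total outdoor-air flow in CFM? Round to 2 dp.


Total = 197*25 + 4682*0.081 = 5304.24 CFM

5304.24 CFM


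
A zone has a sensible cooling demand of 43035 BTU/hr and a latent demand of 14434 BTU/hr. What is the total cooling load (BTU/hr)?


Qt = 43035 + 14434 = 57469 BTU/hr

57469 BTU/hr


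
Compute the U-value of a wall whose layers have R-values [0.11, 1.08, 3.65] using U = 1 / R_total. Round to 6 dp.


R_total = 0.11 + 1.08 + 3.65 = 4.84
U = 1/4.84 = 0.206612

0.206612


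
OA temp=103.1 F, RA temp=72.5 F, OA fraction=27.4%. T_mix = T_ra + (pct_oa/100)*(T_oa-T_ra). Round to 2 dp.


T_mix = 72.5 + (27.4/100)*(103.1-72.5) = 80.88 F

80.88 F


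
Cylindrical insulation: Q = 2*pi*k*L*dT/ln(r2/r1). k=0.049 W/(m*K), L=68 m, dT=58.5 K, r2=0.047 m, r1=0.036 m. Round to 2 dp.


Q = 2*pi*0.049*68*58.5/ln(0.047/0.036) = 4593.40 W

4593.40 W


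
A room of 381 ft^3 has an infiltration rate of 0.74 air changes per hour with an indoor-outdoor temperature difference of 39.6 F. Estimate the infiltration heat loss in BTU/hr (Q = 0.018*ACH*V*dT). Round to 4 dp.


Q = 0.018 * 0.74 * 381 * 39.6 = 200.9668 BTU/hr

200.9668 BTU/hr


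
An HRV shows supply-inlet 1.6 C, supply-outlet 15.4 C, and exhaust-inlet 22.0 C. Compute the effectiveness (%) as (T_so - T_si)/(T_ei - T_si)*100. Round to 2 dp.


eff = (15.4-1.6)/(22.0-1.6)*100 = 67.65 %

67.65 %


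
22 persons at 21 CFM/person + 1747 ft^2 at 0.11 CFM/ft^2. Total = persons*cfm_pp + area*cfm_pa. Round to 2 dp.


Total = 22*21 + 1747*0.11 = 654.17 CFM

654.17 CFM


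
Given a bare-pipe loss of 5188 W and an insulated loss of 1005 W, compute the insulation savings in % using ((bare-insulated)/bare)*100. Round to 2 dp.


Savings = ((5188-1005)/5188)*100 = 80.63 %

80.63 %


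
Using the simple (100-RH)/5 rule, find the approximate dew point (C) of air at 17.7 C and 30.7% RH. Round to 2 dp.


Td = 17.7 - (100-30.7)/5 = 3.84 C

3.84 C


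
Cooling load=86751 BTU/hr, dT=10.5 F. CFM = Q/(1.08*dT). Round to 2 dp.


CFM = 86751 / (1.08 * 10.5) = 7650.00

7650.00 CFM


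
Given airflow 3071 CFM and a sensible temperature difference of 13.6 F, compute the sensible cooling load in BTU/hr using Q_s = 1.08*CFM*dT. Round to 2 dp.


Q = 1.08 * 3071 * 13.6 = 45106.85 BTU/hr

45106.85 BTU/hr


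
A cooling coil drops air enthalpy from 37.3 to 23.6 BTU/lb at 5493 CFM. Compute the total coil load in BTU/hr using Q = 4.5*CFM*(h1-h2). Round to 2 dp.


Q = 4.5 * 5493 * (37.3 - 23.6) = 338643.45 BTU/hr

338643.45 BTU/hr


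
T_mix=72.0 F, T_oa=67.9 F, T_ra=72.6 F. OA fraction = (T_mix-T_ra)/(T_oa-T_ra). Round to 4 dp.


frac = (72.0 - 72.6) / (67.9 - 72.6) = 0.1277

0.1277


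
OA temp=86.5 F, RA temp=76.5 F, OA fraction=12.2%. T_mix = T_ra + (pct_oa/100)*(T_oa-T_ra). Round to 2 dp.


T_mix = 76.5 + (12.2/100)*(86.5-76.5) = 77.72 F

77.72 F


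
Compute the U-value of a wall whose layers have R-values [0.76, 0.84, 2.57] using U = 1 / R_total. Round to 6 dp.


R_total = 0.76 + 0.84 + 2.57 = 4.17
U = 1/4.17 = 0.239808

0.239808


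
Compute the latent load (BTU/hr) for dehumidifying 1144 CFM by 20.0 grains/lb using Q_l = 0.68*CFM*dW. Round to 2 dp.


Q = 0.68 * 1144 * 20.0 = 15558.40 BTU/hr

15558.40 BTU/hr


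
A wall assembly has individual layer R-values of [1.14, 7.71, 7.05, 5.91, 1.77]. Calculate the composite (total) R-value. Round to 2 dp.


R_total = 1.14 + 7.71 + 7.05 + 5.91 + 1.77 = 23.58

23.58


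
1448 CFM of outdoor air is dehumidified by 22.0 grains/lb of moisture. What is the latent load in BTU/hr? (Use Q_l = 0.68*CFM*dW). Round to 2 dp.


Q = 0.68 * 1448 * 22.0 = 21662.08 BTU/hr

21662.08 BTU/hr


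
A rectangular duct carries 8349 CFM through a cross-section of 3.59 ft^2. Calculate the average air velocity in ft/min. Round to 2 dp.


V = 8349 / 3.59 = 2325.63 ft/min

2325.63 ft/min


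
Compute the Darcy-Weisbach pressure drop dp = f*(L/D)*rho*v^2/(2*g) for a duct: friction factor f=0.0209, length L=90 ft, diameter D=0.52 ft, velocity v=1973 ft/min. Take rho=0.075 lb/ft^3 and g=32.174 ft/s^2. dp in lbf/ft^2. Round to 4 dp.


v_fps = 1973/60 = 32.8833 ft/s
dp = 0.0209*(90/0.52)*0.075*32.8833^2/(2*32.174) = 4.5589 lbf/ft^2

4.5589 lbf/ft^2


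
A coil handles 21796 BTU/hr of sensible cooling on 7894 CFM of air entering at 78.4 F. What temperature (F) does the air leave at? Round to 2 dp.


dT = 21796/(1.08*7894) = 2.5566
T_leave = 78.4 - 2.5566 = 75.84 F

75.84 F


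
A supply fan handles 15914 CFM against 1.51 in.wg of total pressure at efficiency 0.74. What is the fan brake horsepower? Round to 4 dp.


BHP = 15914 * 1.51 / (6356 * 0.74) = 5.1091 hp

5.1091 hp


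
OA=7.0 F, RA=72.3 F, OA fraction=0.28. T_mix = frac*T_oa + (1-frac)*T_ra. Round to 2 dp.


T_mix = 0.28*7.0 + 0.72*72.3 = 54.02 F

54.02 F


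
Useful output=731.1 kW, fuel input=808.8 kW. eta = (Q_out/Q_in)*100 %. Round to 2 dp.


eta = (731.1/808.8)*100 = 90.39 %

90.39 %


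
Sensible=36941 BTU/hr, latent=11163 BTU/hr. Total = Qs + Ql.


Qt = 36941 + 11163 = 48104 BTU/hr

48104 BTU/hr


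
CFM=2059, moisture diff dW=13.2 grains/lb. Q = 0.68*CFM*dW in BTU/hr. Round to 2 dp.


Q = 0.68 * 2059 * 13.2 = 18481.58 BTU/hr

18481.58 BTU/hr


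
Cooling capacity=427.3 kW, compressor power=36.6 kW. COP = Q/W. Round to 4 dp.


COP = 427.3 / 36.6 = 11.6749

11.6749


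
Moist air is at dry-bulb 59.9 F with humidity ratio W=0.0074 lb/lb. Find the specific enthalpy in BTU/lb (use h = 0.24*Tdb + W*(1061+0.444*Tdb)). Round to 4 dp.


h = 0.24*59.9 + 0.0074*(1061+0.444*59.9) = 22.4242 BTU/lb

22.4242 BTU/lb


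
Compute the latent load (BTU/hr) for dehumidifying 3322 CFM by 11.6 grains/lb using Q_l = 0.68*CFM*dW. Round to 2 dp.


Q = 0.68 * 3322 * 11.6 = 26203.94 BTU/hr

26203.94 BTU/hr


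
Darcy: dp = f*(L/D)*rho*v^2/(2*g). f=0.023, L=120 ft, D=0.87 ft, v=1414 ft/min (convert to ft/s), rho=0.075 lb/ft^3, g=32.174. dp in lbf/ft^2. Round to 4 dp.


v_fps = 1414/60 = 23.5667 ft/s
dp = 0.023*(120/0.87)*0.075*23.5667^2/(2*32.174) = 2.0536 lbf/ft^2

2.0536 lbf/ft^2


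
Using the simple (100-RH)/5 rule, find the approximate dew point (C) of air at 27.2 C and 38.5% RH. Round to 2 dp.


Td = 27.2 - (100-38.5)/5 = 14.90 C

14.90 C


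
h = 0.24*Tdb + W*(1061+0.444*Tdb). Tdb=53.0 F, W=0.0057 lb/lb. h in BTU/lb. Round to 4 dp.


h = 0.24*53.0 + 0.0057*(1061+0.444*53.0) = 18.9018 BTU/lb

18.9018 BTU/lb


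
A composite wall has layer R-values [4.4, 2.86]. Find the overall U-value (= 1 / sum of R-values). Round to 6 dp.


R_total = 4.4 + 2.86 = 7.26
U = 1/7.26 = 0.137741

0.137741


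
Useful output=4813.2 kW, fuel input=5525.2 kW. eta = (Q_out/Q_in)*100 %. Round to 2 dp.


eta = (4813.2/5525.2)*100 = 87.11 %

87.11 %


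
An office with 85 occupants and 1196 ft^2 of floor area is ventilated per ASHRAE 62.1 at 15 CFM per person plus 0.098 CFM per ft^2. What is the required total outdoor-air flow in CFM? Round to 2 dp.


Total = 85*15 + 1196*0.098 = 1392.21 CFM

1392.21 CFM


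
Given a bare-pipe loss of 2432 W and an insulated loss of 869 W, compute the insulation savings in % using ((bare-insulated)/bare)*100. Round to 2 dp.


Savings = ((2432-869)/2432)*100 = 64.27 %

64.27 %


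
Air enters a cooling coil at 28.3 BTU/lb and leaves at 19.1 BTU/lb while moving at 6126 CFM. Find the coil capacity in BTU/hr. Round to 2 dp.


Q = 4.5 * 6126 * (28.3 - 19.1) = 253616.40 BTU/hr

253616.40 BTU/hr


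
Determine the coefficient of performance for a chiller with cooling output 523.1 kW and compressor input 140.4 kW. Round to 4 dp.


COP = 523.1 / 140.4 = 3.7258

3.7258


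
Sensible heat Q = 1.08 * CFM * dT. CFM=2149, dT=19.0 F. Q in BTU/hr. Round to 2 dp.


Q = 1.08 * 2149 * 19.0 = 44097.48 BTU/hr

44097.48 BTU/hr


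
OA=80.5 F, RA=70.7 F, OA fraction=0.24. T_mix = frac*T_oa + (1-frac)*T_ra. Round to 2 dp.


T_mix = 0.24*80.5 + 0.76*70.7 = 73.05 F

73.05 F


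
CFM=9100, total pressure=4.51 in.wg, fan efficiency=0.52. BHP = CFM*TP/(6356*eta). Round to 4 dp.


BHP = 9100 * 4.51 / (6356 * 0.52) = 12.4174 hp

12.4174 hp


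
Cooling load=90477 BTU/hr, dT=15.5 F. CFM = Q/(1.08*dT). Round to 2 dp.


CFM = 90477 / (1.08 * 15.5) = 5404.84

5404.84 CFM


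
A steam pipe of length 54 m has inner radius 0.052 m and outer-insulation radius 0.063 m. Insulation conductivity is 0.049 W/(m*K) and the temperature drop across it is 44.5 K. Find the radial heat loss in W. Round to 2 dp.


Q = 2*pi*0.049*54*44.5/ln(0.063/0.052) = 3855.45 W

3855.45 W


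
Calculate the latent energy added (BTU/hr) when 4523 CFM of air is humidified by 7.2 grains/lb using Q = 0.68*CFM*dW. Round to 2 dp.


Q = 0.68 * 4523 * 7.2 = 22144.61 BTU/hr

22144.61 BTU/hr


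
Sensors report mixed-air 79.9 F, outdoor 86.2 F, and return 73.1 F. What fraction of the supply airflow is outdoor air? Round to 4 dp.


frac = (79.9 - 73.1) / (86.2 - 73.1) = 0.5191

0.5191


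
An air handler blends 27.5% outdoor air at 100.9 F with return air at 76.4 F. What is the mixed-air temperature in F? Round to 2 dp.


T_mix = 76.4 + (27.5/100)*(100.9-76.4) = 83.14 F

83.14 F


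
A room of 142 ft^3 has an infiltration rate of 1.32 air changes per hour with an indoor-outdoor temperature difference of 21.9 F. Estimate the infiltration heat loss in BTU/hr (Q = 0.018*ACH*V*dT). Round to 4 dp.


Q = 0.018 * 1.32 * 142 * 21.9 = 73.8888 BTU/hr

73.8888 BTU/hr


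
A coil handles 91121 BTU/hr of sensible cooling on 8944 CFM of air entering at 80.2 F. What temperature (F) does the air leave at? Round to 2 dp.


dT = 91121/(1.08*8944) = 9.4333
T_leave = 80.2 - 9.4333 = 70.77 F

70.77 F


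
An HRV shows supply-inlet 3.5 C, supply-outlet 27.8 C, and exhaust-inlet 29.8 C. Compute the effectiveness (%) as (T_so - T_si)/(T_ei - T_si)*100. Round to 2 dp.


eff = (27.8-3.5)/(29.8-3.5)*100 = 92.40 %

92.40 %


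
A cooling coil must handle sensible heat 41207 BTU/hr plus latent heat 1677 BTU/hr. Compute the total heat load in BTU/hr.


Qt = 41207 + 1677 = 42884 BTU/hr

42884 BTU/hr


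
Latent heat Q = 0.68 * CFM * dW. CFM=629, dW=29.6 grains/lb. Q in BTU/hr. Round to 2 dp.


Q = 0.68 * 629 * 29.6 = 12660.51 BTU/hr

12660.51 BTU/hr


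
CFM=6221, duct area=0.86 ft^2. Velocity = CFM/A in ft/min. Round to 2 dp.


V = 6221 / 0.86 = 7233.72 ft/min

7233.72 ft/min


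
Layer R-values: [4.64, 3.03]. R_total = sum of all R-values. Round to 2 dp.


R_total = 4.64 + 3.03 = 7.67

7.67


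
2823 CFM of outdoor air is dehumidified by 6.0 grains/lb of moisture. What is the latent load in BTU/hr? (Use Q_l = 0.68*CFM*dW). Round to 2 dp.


Q = 0.68 * 2823 * 6.0 = 11517.84 BTU/hr

11517.84 BTU/hr


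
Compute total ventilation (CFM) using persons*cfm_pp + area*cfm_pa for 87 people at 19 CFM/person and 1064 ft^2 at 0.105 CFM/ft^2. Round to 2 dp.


Total = 87*19 + 1064*0.105 = 1764.72 CFM

1764.72 CFM


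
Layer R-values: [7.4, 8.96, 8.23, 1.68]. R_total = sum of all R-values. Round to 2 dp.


R_total = 7.4 + 8.96 + 8.23 + 1.68 = 26.27

26.27


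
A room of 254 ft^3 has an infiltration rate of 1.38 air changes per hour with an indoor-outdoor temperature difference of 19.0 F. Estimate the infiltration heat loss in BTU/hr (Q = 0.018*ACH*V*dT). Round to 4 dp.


Q = 0.018 * 1.38 * 254 * 19.0 = 119.8778 BTU/hr

119.8778 BTU/hr


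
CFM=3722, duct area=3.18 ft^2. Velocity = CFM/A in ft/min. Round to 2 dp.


V = 3722 / 3.18 = 1170.44 ft/min

1170.44 ft/min


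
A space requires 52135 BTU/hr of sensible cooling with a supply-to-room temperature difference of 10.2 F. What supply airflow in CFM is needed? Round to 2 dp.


CFM = 52135 / (1.08 * 10.2) = 4732.66

4732.66 CFM


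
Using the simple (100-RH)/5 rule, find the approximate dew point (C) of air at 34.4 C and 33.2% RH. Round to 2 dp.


Td = 34.4 - (100-33.2)/5 = 21.04 C

21.04 C


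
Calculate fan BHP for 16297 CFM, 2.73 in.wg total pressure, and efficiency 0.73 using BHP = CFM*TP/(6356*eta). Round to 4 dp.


BHP = 16297 * 2.73 / (6356 * 0.73) = 9.5888 hp

9.5888 hp


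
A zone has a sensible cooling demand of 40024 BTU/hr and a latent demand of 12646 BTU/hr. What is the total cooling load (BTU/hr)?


Qt = 40024 + 12646 = 52670 BTU/hr

52670 BTU/hr


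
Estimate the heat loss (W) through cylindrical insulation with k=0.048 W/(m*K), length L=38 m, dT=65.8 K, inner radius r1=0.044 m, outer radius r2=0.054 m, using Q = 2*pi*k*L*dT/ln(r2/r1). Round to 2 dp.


Q = 2*pi*0.048*38*65.8/ln(0.054/0.044) = 3682.24 W

3682.24 W


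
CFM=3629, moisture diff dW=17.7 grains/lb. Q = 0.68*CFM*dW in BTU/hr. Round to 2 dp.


Q = 0.68 * 3629 * 17.7 = 43678.64 BTU/hr

43678.64 BTU/hr


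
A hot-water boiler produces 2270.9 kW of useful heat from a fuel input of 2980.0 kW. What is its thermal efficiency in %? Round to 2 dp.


eta = (2270.9/2980.0)*100 = 76.20 %

76.20 %


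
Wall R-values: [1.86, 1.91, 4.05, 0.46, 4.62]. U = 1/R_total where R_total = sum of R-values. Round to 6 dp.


R_total = 1.86 + 1.91 + 4.05 + 0.46 + 4.62 = 12.90
U = 1/12.90 = 0.077519

0.077519


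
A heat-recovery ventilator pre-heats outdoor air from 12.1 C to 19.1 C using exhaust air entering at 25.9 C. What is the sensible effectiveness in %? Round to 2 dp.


eff = (19.1-12.1)/(25.9-12.1)*100 = 50.72 %

50.72 %


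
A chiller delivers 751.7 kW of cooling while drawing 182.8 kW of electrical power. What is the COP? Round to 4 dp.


COP = 751.7 / 182.8 = 4.1121

4.1121


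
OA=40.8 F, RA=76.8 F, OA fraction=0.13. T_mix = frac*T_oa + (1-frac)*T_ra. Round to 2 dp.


T_mix = 0.13*40.8 + 0.87*76.8 = 72.12 F

72.12 F


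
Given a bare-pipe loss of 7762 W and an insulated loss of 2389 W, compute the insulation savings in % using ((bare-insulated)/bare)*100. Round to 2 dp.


Savings = ((7762-2389)/7762)*100 = 69.22 %

69.22 %


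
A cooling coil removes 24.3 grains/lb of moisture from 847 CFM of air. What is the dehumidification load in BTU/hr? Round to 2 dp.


Q = 0.68 * 847 * 24.3 = 13995.83 BTU/hr

13995.83 BTU/hr


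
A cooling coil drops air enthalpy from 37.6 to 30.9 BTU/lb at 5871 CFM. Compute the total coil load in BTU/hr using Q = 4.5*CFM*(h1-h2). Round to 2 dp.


Q = 4.5 * 5871 * (37.6 - 30.9) = 177010.65 BTU/hr

177010.65 BTU/hr


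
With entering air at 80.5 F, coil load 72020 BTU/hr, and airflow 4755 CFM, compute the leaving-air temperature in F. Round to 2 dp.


dT = 72020/(1.08*4755) = 14.0242
T_leave = 80.5 - 14.0242 = 66.48 F

66.48 F


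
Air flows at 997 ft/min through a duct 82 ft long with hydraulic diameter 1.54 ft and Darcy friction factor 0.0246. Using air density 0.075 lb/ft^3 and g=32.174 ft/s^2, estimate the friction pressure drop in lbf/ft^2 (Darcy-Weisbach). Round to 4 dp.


v_fps = 997/60 = 16.6167 ft/s
dp = 0.0246*(82/1.54)*0.075*16.6167^2/(2*32.174) = 0.4215 lbf/ft^2

0.4215 lbf/ft^2


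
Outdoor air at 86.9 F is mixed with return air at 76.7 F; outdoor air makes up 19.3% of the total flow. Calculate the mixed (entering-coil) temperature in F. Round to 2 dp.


T_mix = 76.7 + (19.3/100)*(86.9-76.7) = 78.67 F

78.67 F


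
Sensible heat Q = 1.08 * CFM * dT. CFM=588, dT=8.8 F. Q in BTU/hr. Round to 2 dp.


Q = 1.08 * 588 * 8.8 = 5588.35 BTU/hr

5588.35 BTU/hr


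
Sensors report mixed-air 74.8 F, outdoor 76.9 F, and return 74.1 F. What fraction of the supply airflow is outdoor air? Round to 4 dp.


frac = (74.8 - 74.1) / (76.9 - 74.1) = 0.2500

0.2500


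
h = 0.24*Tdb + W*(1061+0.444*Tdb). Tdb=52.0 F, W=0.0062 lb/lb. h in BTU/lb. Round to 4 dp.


h = 0.24*52.0 + 0.0062*(1061+0.444*52.0) = 19.2013 BTU/lb

19.2013 BTU/lb


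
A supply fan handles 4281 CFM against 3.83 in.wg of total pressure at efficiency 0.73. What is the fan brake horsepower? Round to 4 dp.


BHP = 4281 * 3.83 / (6356 * 0.73) = 3.5338 hp

3.5338 hp


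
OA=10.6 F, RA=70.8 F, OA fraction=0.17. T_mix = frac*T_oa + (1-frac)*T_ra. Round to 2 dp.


T_mix = 0.17*10.6 + 0.83*70.8 = 60.57 F

60.57 F


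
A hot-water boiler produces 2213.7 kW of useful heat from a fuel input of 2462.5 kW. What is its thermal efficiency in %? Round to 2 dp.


eta = (2213.7/2462.5)*100 = 89.90 %

89.90 %


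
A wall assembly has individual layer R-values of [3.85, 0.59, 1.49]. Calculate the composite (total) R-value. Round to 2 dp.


R_total = 3.85 + 0.59 + 1.49 = 5.93

5.93


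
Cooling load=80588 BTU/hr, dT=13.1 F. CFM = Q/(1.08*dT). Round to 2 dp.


CFM = 80588 / (1.08 * 13.1) = 5696.07

5696.07 CFM


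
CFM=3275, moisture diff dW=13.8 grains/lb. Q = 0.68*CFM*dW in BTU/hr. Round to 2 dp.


Q = 0.68 * 3275 * 13.8 = 30732.60 BTU/hr

30732.60 BTU/hr


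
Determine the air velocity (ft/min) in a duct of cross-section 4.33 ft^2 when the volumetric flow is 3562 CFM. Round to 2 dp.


V = 3562 / 4.33 = 822.63 ft/min

822.63 ft/min


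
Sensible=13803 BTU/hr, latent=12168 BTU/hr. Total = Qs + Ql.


Qt = 13803 + 12168 = 25971 BTU/hr

25971 BTU/hr


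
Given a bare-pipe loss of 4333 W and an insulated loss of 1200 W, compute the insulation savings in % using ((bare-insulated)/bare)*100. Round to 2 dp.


Savings = ((4333-1200)/4333)*100 = 72.31 %

72.31 %


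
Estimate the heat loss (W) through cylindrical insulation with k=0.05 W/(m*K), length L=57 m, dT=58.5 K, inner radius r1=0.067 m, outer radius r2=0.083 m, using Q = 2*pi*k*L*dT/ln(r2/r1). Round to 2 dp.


Q = 2*pi*0.05*57*58.5/ln(0.083/0.067) = 4891.78 W

4891.78 W


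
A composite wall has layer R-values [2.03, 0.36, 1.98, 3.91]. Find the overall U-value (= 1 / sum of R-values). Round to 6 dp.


R_total = 2.03 + 0.36 + 1.98 + 3.91 = 8.28
U = 1/8.28 = 0.120773

0.120773


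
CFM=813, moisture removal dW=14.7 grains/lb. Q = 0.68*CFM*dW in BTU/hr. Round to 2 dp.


Q = 0.68 * 813 * 14.7 = 8126.75 BTU/hr

8126.75 BTU/hr


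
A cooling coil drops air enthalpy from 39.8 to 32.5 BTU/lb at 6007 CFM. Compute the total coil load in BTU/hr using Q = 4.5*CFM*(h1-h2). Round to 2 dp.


Q = 4.5 * 6007 * (39.8 - 32.5) = 197329.95 BTU/hr

197329.95 BTU/hr


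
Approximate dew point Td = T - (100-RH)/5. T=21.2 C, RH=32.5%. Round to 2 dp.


Td = 21.2 - (100-32.5)/5 = 7.70 C

7.70 C


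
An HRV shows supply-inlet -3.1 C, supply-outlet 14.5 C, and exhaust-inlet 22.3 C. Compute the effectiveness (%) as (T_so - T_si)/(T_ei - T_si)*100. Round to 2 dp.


eff = (14.5-(-3.1))/(22.3-(-3.1))*100 = 69.29 %

69.29 %


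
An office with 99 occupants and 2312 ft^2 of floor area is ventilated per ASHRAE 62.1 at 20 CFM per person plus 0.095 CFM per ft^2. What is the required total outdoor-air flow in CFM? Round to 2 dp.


Total = 99*20 + 2312*0.095 = 2199.64 CFM

2199.64 CFM


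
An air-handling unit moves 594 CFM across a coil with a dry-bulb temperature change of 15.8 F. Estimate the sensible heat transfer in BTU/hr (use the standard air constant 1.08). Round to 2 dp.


Q = 1.08 * 594 * 15.8 = 10136.02 BTU/hr

10136.02 BTU/hr


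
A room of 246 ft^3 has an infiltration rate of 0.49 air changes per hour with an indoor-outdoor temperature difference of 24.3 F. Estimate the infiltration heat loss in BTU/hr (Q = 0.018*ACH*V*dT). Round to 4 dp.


Q = 0.018 * 0.49 * 246 * 24.3 = 52.7242 BTU/hr

52.7242 BTU/hr


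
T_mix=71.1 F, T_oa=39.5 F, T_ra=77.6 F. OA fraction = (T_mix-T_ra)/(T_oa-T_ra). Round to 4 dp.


frac = (71.1 - 77.6) / (39.5 - 77.6) = 0.1706

0.1706


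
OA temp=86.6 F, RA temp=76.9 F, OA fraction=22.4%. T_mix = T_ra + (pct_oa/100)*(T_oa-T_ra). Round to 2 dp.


T_mix = 76.9 + (22.4/100)*(86.6-76.9) = 79.07 F

79.07 F


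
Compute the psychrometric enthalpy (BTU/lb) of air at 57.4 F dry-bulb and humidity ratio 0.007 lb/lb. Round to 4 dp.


h = 0.24*57.4 + 0.007*(1061+0.444*57.4) = 21.3814 BTU/lb

21.3814 BTU/lb


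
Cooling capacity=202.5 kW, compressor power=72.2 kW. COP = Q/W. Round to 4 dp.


COP = 202.5 / 72.2 = 2.8047

2.8047


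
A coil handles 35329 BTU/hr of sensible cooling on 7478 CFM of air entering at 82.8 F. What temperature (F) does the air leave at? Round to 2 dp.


dT = 35329/(1.08*7478) = 4.3744
T_leave = 82.8 - 4.3744 = 78.43 F

78.43 F


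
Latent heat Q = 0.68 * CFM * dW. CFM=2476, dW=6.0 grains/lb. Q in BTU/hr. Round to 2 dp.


Q = 0.68 * 2476 * 6.0 = 10102.08 BTU/hr

10102.08 BTU/hr


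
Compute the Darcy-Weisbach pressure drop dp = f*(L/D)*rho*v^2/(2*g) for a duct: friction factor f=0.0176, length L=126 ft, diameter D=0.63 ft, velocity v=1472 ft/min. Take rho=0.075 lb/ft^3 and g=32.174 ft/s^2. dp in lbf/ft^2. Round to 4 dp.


v_fps = 1472/60 = 24.5333 ft/s
dp = 0.0176*(126/0.63)*0.075*24.5333^2/(2*32.174) = 2.4693 lbf/ft^2

2.4693 lbf/ft^2


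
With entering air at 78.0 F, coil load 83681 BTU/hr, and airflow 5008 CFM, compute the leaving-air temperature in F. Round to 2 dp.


dT = 83681/(1.08*5008) = 15.4717
T_leave = 78.0 - 15.4717 = 62.53 F

62.53 F


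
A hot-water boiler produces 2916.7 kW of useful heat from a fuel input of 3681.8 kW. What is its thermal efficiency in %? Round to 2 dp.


eta = (2916.7/3681.8)*100 = 79.22 %

79.22 %


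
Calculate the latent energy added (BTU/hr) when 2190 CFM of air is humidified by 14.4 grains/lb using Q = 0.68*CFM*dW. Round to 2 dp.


Q = 0.68 * 2190 * 14.4 = 21444.48 BTU/hr

21444.48 BTU/hr


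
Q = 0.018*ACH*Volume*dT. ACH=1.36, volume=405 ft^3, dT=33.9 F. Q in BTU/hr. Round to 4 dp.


Q = 0.018 * 1.36 * 405 * 33.9 = 336.0982 BTU/hr

336.0982 BTU/hr


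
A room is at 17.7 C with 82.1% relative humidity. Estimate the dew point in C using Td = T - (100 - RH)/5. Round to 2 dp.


Td = 17.7 - (100-82.1)/5 = 14.12 C

14.12 C


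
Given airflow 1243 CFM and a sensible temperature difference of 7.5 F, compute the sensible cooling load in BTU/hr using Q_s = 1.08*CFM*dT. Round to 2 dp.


Q = 1.08 * 1243 * 7.5 = 10068.30 BTU/hr

10068.30 BTU/hr


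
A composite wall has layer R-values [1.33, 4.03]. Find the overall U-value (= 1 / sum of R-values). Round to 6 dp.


R_total = 1.33 + 4.03 = 5.36
U = 1/5.36 = 0.186567

0.186567


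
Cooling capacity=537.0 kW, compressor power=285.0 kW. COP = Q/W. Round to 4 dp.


COP = 537.0 / 285.0 = 1.8842

1.8842


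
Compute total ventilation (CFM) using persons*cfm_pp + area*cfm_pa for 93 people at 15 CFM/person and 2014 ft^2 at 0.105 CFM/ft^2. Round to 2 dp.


Total = 93*15 + 2014*0.105 = 1606.47 CFM

1606.47 CFM


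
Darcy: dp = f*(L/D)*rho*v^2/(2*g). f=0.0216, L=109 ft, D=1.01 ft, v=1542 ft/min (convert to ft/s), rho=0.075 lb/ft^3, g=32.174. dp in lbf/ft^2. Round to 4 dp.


v_fps = 1542/60 = 25.7 ft/s
dp = 0.0216*(109/1.01)*0.075*25.7^2/(2*32.174) = 1.7945 lbf/ft^2

1.7945 lbf/ft^2


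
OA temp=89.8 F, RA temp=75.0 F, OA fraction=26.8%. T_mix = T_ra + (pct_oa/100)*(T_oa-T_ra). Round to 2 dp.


T_mix = 75.0 + (26.8/100)*(89.8-75.0) = 78.97 F

78.97 F


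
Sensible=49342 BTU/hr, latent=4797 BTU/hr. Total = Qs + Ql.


Qt = 49342 + 4797 = 54139 BTU/hr

54139 BTU/hr


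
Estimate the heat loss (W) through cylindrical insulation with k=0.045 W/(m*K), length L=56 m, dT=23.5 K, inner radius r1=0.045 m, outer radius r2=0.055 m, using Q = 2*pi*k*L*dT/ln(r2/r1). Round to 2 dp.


Q = 2*pi*0.045*56*23.5/ln(0.055/0.045) = 1854.23 W

1854.23 W


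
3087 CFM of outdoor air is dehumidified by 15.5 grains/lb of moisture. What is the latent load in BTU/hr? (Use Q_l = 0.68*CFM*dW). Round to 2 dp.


Q = 0.68 * 3087 * 15.5 = 32536.98 BTU/hr

32536.98 BTU/hr


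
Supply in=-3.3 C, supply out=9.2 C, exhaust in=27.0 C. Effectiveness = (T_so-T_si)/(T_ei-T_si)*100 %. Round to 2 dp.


eff = (9.2-(-3.3))/(27.0-(-3.3))*100 = 41.25 %

41.25 %


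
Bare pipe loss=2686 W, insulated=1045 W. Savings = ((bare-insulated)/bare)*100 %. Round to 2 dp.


Savings = ((2686-1045)/2686)*100 = 61.09 %

61.09 %


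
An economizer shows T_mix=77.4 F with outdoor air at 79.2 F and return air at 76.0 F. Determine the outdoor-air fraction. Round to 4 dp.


frac = (77.4 - 76.0) / (79.2 - 76.0) = 0.4375

0.4375


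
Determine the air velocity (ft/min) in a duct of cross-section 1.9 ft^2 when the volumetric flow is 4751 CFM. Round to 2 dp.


V = 4751 / 1.9 = 2500.53 ft/min

2500.53 ft/min


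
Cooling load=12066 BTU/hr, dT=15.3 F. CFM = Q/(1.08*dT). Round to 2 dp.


CFM = 12066 / (1.08 * 15.3) = 730.21

730.21 CFM


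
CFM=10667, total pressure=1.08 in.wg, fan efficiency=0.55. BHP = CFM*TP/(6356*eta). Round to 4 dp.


BHP = 10667 * 1.08 / (6356 * 0.55) = 3.2955 hp

3.2955 hp


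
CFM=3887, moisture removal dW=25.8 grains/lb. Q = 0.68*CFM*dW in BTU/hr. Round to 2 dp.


Q = 0.68 * 3887 * 25.8 = 68193.53 BTU/hr

68193.53 BTU/hr


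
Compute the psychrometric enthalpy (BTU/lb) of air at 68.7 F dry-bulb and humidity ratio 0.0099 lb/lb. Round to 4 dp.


h = 0.24*68.7 + 0.0099*(1061+0.444*68.7) = 27.2939 BTU/lb

27.2939 BTU/lb


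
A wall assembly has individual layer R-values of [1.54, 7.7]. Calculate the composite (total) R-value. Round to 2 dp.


R_total = 1.54 + 7.7 = 9.24

9.24


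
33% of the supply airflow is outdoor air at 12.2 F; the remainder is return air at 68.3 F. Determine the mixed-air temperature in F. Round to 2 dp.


T_mix = 0.33*12.2 + 0.67*68.3 = 49.79 F

49.79 F


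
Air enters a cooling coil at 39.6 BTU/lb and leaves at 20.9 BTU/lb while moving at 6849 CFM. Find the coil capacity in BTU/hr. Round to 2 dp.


Q = 4.5 * 6849 * (39.6 - 20.9) = 576343.35 BTU/hr

576343.35 BTU/hr


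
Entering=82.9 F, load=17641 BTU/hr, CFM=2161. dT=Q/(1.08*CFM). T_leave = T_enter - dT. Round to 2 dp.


dT = 17641/(1.08*2161) = 7.5587
T_leave = 82.9 - 7.5587 = 75.34 F

75.34 F


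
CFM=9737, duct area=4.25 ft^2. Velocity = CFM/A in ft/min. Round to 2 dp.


V = 9737 / 4.25 = 2291.06 ft/min

2291.06 ft/min


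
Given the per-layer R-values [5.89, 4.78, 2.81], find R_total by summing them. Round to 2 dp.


R_total = 5.89 + 4.78 + 2.81 = 13.48

13.48


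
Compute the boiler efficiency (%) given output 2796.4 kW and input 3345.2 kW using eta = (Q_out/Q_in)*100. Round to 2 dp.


eta = (2796.4/3345.2)*100 = 83.59 %

83.59 %


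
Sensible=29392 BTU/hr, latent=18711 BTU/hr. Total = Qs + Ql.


Qt = 29392 + 18711 = 48103 BTU/hr

48103 BTU/hr


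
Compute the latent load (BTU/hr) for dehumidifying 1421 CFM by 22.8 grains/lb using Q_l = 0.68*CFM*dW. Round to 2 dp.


Q = 0.68 * 1421 * 22.8 = 22031.18 BTU/hr

22031.18 BTU/hr


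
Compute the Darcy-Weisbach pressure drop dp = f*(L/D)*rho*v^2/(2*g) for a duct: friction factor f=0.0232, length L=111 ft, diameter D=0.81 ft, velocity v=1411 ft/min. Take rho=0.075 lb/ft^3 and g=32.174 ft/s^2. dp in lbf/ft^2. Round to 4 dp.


v_fps = 1411/60 = 23.5167 ft/s
dp = 0.0232*(111/0.81)*0.075*23.5167^2/(2*32.174) = 2.0493 lbf/ft^2

2.0493 lbf/ft^2


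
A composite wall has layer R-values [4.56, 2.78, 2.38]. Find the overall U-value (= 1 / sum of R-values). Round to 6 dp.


R_total = 4.56 + 2.78 + 2.38 = 9.72
U = 1/9.72 = 0.102881

0.102881


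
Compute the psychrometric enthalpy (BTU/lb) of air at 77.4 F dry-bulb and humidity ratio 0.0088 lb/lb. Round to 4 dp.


h = 0.24*77.4 + 0.0088*(1061+0.444*77.4) = 28.2152 BTU/lb

28.2152 BTU/lb


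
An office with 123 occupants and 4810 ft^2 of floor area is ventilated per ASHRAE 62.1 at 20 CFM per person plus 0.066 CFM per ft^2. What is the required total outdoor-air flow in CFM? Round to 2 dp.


Total = 123*20 + 4810*0.066 = 2777.46 CFM

2777.46 CFM


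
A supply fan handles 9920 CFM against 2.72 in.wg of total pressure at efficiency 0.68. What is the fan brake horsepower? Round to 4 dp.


BHP = 9920 * 2.72 / (6356 * 0.68) = 6.2429 hp

6.2429 hp


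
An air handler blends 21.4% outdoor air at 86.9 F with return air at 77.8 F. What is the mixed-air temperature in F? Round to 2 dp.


T_mix = 77.8 + (21.4/100)*(86.9-77.8) = 79.75 F

79.75 F


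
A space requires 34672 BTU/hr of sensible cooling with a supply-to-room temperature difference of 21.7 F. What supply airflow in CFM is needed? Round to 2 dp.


CFM = 34672 / (1.08 * 21.7) = 1479.43

1479.43 CFM


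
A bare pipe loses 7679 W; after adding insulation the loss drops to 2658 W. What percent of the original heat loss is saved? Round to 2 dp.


Savings = ((7679-2658)/7679)*100 = 65.39 %

65.39 %


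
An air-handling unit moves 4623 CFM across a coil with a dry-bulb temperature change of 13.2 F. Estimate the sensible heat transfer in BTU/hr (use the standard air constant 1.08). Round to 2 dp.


Q = 1.08 * 4623 * 13.2 = 65905.49 BTU/hr

65905.49 BTU/hr


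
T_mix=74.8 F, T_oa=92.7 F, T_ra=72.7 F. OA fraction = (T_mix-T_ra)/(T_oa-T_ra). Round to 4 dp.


frac = (74.8 - 72.7) / (92.7 - 72.7) = 0.1050

0.1050


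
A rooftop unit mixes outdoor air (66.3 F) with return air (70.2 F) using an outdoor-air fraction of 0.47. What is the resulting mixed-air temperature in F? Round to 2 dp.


T_mix = 0.47*66.3 + 0.53*70.2 = 68.37 F

68.37 F


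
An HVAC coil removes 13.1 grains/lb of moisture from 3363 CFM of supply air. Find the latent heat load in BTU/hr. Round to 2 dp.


Q = 0.68 * 3363 * 13.1 = 29957.60 BTU/hr

29957.60 BTU/hr


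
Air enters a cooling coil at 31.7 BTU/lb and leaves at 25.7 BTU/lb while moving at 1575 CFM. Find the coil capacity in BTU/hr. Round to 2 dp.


Q = 4.5 * 1575 * (31.7 - 25.7) = 42525.00 BTU/hr

42525.00 BTU/hr


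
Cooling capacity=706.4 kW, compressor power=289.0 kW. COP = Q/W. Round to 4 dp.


COP = 706.4 / 289.0 = 2.4443

2.4443


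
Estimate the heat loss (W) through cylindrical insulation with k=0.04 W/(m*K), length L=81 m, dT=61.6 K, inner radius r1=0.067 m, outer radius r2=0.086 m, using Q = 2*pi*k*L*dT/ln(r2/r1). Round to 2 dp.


Q = 2*pi*0.04*81*61.6/ln(0.086/0.067) = 5023.03 W

5023.03 W


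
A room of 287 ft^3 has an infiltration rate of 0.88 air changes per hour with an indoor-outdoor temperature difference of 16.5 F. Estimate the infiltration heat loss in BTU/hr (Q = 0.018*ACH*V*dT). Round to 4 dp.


Q = 0.018 * 0.88 * 287 * 16.5 = 75.0103 BTU/hr

75.0103 BTU/hr


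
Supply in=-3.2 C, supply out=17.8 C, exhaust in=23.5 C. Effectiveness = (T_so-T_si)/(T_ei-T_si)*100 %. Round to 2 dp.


eff = (17.8-(-3.2))/(23.5-(-3.2))*100 = 78.65 %

78.65 %


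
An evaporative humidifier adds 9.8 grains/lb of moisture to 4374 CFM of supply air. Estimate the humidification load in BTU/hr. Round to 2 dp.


Q = 0.68 * 4374 * 9.8 = 29148.34 BTU/hr

29148.34 BTU/hr


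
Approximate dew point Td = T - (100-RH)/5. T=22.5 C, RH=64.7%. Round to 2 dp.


Td = 22.5 - (100-64.7)/5 = 15.44 C

15.44 C


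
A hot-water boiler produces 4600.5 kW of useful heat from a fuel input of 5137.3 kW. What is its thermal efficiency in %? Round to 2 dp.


eta = (4600.5/5137.3)*100 = 89.55 %

89.55 %


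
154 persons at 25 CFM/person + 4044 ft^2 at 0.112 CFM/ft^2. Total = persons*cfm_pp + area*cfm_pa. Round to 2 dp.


Total = 154*25 + 4044*0.112 = 4302.93 CFM

4302.93 CFM


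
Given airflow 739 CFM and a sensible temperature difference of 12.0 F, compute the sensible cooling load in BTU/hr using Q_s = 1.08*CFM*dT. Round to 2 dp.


Q = 1.08 * 739 * 12.0 = 9577.44 BTU/hr

9577.44 BTU/hr


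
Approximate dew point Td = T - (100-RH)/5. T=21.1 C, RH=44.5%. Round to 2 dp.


Td = 21.1 - (100-44.5)/5 = 10.00 C

10.00 C


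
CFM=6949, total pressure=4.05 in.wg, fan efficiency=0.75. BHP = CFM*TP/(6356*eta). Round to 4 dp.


BHP = 6949 * 4.05 / (6356 * 0.75) = 5.9038 hp

5.9038 hp


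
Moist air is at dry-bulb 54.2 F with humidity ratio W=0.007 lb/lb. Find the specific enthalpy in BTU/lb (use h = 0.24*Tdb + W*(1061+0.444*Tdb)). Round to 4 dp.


h = 0.24*54.2 + 0.007*(1061+0.444*54.2) = 20.6035 BTU/lb

20.6035 BTU/lb


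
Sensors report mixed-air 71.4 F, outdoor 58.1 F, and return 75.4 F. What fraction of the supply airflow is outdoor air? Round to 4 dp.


frac = (71.4 - 75.4) / (58.1 - 75.4) = 0.2312

0.2312


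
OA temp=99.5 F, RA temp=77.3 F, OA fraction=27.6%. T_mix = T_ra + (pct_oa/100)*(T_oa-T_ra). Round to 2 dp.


T_mix = 77.3 + (27.6/100)*(99.5-77.3) = 83.43 F

83.43 F


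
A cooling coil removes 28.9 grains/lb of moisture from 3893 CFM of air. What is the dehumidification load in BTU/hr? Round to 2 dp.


Q = 0.68 * 3893 * 28.9 = 76505.24 BTU/hr

76505.24 BTU/hr
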